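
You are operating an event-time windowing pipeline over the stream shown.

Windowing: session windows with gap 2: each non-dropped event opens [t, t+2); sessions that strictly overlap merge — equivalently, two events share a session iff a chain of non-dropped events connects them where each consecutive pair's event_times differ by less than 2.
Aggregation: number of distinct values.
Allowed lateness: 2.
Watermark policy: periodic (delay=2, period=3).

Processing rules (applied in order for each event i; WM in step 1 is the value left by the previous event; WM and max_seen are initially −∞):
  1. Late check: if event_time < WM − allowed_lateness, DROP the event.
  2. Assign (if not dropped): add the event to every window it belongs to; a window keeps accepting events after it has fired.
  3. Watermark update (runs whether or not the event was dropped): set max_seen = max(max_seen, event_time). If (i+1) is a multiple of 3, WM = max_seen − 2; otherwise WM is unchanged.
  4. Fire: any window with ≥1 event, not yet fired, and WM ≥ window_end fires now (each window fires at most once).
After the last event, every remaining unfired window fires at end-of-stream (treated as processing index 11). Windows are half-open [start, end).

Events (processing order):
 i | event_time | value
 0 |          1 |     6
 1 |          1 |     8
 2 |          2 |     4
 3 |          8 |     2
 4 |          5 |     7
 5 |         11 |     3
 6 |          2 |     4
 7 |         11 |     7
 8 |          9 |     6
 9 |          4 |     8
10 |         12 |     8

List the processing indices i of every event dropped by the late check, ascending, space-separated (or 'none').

i=0 t=1 v=6: → [1,3); WM=−∞
i=1 t=1 v=8: → [1,3); WM=−∞
i=2 t=2 v=4: → [1,4); WM=0
i=3 t=8 v=2: → [8,10); WM=0
i=4 t=5 v=7: → [5,7); WM=0
i=5 t=11 v=3: → [11,13); WM=9
i=6 t=2 v=4: DROP (t<9-2); WM=9
i=7 t=11 v=7: → [11,13); WM=9
i=8 t=9 v=6: → [8,11); WM=9
i=9 t=4 v=8: DROP (t<9-2); WM=9
i=10 t=12 v=8: → [11,14); WM=9

6 9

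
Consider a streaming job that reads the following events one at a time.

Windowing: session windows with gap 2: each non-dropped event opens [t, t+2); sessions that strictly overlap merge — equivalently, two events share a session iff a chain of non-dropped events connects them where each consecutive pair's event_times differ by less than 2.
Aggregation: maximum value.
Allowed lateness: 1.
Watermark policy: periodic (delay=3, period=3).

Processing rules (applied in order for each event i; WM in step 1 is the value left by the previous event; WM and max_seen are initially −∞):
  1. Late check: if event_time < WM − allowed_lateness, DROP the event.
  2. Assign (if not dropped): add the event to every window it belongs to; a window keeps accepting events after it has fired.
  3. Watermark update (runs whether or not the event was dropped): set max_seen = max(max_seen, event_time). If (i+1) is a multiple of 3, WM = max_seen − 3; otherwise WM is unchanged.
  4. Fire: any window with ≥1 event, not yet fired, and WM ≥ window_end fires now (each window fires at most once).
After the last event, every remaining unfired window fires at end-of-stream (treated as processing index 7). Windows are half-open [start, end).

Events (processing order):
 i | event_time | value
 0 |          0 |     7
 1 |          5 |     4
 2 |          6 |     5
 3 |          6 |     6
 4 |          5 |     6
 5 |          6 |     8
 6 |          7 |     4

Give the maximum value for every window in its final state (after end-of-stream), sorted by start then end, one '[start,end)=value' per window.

i=0 t=0 v=7: → [0,2); WM=−∞
i=1 t=5 v=4: → [5,7); WM=−∞
i=2 t=6 v=5: → [5,8); WM=3
i=3 t=6 v=6: → [5,8); WM=3
i=4 t=5 v=6: → [5,8); WM=3
i=5 t=6 v=8: → [5,8); WM=3
i=6 t=7 v=4: → [5,9); WM=3

[0,2)=7 [5,9)=8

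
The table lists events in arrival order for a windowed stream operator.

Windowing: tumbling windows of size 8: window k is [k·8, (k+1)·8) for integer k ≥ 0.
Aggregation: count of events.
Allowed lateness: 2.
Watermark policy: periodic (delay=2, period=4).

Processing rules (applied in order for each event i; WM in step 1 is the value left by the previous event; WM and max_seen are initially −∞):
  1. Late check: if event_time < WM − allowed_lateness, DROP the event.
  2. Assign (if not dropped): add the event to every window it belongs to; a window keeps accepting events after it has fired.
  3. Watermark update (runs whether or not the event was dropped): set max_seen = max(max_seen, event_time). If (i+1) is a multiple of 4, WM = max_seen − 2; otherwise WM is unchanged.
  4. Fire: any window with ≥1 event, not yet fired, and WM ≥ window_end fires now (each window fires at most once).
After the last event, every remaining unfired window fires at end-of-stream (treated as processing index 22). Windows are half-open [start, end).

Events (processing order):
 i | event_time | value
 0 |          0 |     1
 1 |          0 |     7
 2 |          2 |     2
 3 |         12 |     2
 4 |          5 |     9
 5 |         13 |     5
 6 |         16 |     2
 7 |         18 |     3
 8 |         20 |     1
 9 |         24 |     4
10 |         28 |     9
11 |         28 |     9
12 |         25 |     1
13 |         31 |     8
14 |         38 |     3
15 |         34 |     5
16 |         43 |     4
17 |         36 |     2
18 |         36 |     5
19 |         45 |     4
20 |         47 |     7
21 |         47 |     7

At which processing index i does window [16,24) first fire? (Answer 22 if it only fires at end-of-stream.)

11

i=0 t=0 v=1: → [0,8); WM=−∞
i=1 t=0 v=7: → [0,8); WM=−∞
i=2 t=2 v=2: → [0,8); WM=−∞
i=3 t=12 v=2: → [8,16); WM=10; [0,8) fires=3
i=4 t=5 v=9: DROP (t<10-2); WM=10
i=5 t=13 v=5: → [8,16); WM=10
i=6 t=16 v=2: → [16,24); WM=10
i=7 t=18 v=3: → [16,24); WM=16; [8,16) fires=2
i=8 t=20 v=1: → [16,24); WM=16
i=9 t=24 v=4: → [24,32); WM=16
i=10 t=28 v=9: → [24,32); WM=16
i=11 t=28 v=9: → [24,32); WM=26; [16,24) fires=3
i=12 t=25 v=1: → [24,32); WM=26
i=13 t=31 v=8: → [24,32); WM=26
i=14 t=38 v=3: → [32,40); WM=26
i=15 t=34 v=5: → [32,40); WM=36; [24,32) fires=5
i=16 t=43 v=4: → [40,48); WM=36
i=17 t=36 v=2: → [32,40); WM=36
i=18 t=36 v=5: → [32,40); WM=36
i=19 t=45 v=4: → [40,48); WM=43; [32,40) fires=4
i=20 t=47 v=7: → [40,48); WM=43
i=21 t=47 v=7: → [40,48); WM=43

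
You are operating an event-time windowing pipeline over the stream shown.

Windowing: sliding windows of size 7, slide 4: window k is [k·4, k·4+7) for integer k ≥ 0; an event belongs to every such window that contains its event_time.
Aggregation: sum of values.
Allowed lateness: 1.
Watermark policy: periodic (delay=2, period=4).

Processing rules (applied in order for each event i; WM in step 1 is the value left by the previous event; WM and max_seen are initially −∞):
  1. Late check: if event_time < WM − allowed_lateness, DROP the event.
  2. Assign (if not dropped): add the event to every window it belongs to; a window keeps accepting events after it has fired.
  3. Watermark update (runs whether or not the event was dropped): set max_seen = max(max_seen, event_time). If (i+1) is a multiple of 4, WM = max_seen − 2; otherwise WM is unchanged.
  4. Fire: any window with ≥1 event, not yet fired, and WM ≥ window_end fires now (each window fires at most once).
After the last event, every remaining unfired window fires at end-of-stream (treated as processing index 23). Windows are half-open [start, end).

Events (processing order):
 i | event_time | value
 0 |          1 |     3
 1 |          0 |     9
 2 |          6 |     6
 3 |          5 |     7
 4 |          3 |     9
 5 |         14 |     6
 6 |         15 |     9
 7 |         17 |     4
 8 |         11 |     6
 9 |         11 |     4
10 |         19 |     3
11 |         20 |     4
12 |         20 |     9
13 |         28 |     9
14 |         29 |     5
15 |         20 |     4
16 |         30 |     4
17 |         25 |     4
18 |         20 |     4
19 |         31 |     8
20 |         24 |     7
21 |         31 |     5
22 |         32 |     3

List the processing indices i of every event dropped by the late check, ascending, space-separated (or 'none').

i=0 t=1 v=3: → [0,7); WM=−∞
i=1 t=0 v=9: → [0,7); WM=−∞
i=2 t=6 v=6: → [4,11),[0,7); WM=−∞
i=3 t=5 v=7: → [4,11),[0,7); WM=4
i=4 t=3 v=9: → [0,7); WM=4
i=5 t=14 v=6: → [12,19),[8,15); WM=4
i=6 t=15 v=9: → [12,19); WM=4
i=7 t=17 v=4: → [16,23),[12,19); WM=15; [0,7) fires=34 [4,11) fires=13 [8,15) fires=6
i=8 t=11 v=6: DROP (t<15-1); WM=15
i=9 t=11 v=4: DROP (t<15-1); WM=15
i=10 t=19 v=3: → [16,23); WM=15
i=11 t=20 v=4: → [20,27),[16,23); WM=18
i=12 t=20 v=9: → [20,27),[16,23); WM=18
i=13 t=28 v=9: → [28,35),[24,31); WM=18
i=14 t=29 v=5: → [28,35),[24,31); WM=18
i=15 t=20 v=4: → [20,27),[16,23); WM=27; [12,19) fires=19 [16,23) fires=24 [20,27) fires=17
i=16 t=30 v=4: → [28,35),[24,31); WM=27
i=17 t=25 v=4: DROP (t<27-1); WM=27
i=18 t=20 v=4: DROP (t<27-1); WM=27
i=19 t=31 v=8: → [28,35); WM=29
i=20 t=24 v=7: DROP (t<29-1); WM=29
i=21 t=31 v=5: → [28,35); WM=29
i=22 t=32 v=3: → [32,39),[28,35); WM=29

8 9 17 18 20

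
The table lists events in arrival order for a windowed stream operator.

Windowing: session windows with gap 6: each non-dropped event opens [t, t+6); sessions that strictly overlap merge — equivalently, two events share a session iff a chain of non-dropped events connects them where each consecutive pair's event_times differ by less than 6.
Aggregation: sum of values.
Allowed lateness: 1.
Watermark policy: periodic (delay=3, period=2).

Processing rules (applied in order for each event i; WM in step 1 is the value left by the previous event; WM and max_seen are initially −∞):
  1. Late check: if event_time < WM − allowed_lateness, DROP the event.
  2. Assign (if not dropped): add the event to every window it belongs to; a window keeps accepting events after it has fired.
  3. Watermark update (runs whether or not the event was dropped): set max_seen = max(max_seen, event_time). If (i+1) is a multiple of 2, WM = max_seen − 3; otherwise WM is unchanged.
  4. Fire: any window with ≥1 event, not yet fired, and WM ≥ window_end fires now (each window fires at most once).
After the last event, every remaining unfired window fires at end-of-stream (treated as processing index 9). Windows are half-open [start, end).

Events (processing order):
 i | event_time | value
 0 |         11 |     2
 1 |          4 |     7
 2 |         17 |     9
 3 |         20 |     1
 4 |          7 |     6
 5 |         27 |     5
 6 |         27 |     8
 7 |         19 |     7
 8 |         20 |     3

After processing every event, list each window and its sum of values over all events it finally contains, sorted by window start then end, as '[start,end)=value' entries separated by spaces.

[4,10)=7 [11,17)=2 [17,26)=10 [27,33)=13

i=0 t=11 v=2: → [11,17); WM=−∞
i=1 t=4 v=7: → [4,10); WM=8
i=2 t=17 v=9: → [17,23); WM=8
i=3 t=20 v=1: → [17,26); WM=17
i=4 t=7 v=6: DROP (t<17-1); WM=17
i=5 t=27 v=5: → [27,33); WM=24
i=6 t=27 v=8: → [27,33); WM=24
i=7 t=19 v=7: DROP (t<24-1); WM=24
i=8 t=20 v=3: DROP (t<24-1); WM=24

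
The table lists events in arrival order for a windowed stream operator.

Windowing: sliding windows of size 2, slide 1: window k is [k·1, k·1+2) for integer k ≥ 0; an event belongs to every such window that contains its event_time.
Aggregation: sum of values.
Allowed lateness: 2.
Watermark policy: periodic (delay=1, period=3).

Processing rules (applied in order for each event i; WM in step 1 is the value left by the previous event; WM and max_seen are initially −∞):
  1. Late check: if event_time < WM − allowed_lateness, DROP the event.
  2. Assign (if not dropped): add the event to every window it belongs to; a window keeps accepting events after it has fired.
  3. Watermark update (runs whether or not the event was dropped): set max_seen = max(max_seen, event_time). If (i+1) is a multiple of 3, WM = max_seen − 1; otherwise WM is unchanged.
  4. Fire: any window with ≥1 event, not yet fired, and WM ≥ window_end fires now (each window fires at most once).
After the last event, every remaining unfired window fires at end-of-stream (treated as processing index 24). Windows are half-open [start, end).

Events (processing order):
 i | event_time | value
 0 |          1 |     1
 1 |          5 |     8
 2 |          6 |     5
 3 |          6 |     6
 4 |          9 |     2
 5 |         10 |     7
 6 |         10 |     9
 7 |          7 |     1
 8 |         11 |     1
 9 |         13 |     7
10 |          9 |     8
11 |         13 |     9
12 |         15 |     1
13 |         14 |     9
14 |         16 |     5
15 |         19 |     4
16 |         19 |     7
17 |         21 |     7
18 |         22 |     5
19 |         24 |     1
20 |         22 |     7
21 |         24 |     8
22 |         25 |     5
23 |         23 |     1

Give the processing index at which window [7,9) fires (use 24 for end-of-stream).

7

i=0 t=1 v=1: → [1,3),[0,2); WM=−∞
i=1 t=5 v=8: → [5,7),[4,6); WM=−∞
i=2 t=6 v=5: → [6,8),[5,7); WM=5; [0,2) fires=1 [1,3) fires=1
i=3 t=6 v=6: → [6,8),[5,7); WM=5
i=4 t=9 v=2: → [9,11),[8,10); WM=5
i=5 t=10 v=7: → [10,12),[9,11); WM=9; [4,6) fires=8 [5,7) fires=19 [6,8) fires=11
i=6 t=10 v=9: → [10,12),[9,11); WM=9
i=7 t=7 v=1: → [7,9),[6,8); WM=9; [7,9) fires=1
i=8 t=11 v=1: → [11,13),[10,12); WM=10; [8,10) fires=2
i=9 t=13 v=7: → [13,15),[12,14); WM=10
i=10 t=9 v=8: → [9,11),[8,10); WM=10
i=11 t=13 v=9: → [13,15),[12,14); WM=12; [9,11) fires=26 [10,12) fires=17
i=12 t=15 v=1: → [15,17),[14,16); WM=12
i=13 t=14 v=9: → [14,16),[13,15); WM=12
i=14 t=16 v=5: → [16,18),[15,17); WM=15; [11,13) fires=1 [12,14) fires=16 [13,15) fires=25
i=15 t=19 v=4: → [19,21),[18,20); WM=15
i=16 t=19 v=7: → [19,21),[18,20); WM=15
i=17 t=21 v=7: → [21,23),[20,22); WM=20; [14,16) fires=10 [15,17) fires=6 [16,18) fires=5 [18,20) fires=11
i=18 t=22 v=5: → [22,24),[21,23); WM=20
i=19 t=24 v=1: → [24,26),[23,25); WM=20
i=20 t=22 v=7: → [22,24),[21,23); WM=23; [19,21) fires=11 [20,22) fires=7 [21,23) fires=19
i=21 t=24 v=8: → [24,26),[23,25); WM=23
i=22 t=25 v=5: → [25,27),[24,26); WM=23
i=23 t=23 v=1: → [23,25),[22,24); WM=24; [22,24) fires=13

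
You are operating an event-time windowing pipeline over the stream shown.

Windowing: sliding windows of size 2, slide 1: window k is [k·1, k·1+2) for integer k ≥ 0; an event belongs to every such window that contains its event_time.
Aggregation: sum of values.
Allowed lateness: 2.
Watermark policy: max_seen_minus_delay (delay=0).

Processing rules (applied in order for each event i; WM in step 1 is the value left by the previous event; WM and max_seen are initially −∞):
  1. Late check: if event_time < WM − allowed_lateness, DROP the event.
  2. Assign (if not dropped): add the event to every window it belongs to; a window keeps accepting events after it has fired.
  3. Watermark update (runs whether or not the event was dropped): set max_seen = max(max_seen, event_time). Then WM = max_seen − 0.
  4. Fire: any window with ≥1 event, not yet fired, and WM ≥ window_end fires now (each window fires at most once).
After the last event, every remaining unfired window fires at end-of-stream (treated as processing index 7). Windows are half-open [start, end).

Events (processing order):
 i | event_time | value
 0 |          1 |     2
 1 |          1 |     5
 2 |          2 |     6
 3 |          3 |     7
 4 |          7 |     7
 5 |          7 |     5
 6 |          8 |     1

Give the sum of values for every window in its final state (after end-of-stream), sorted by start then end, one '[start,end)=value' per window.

[0,2)=7 [1,3)=13 [2,4)=13 [3,5)=7 [6,8)=12 [7,9)=13 [8,10)=1

i=0 t=1 v=2: → [1,3),[0,2); WM=1
i=1 t=1 v=5: → [1,3),[0,2); WM=1
i=2 t=2 v=6: → [2,4),[1,3); WM=2; [0,2) fires=7
i=3 t=3 v=7: → [3,5),[2,4); WM=3; [1,3) fires=13
i=4 t=7 v=7: → [7,9),[6,8); WM=7; [2,4) fires=13 [3,5) fires=7
i=5 t=7 v=5: → [7,9),[6,8); WM=7
i=6 t=8 v=1: → [8,10),[7,9); WM=8; [6,8) fires=12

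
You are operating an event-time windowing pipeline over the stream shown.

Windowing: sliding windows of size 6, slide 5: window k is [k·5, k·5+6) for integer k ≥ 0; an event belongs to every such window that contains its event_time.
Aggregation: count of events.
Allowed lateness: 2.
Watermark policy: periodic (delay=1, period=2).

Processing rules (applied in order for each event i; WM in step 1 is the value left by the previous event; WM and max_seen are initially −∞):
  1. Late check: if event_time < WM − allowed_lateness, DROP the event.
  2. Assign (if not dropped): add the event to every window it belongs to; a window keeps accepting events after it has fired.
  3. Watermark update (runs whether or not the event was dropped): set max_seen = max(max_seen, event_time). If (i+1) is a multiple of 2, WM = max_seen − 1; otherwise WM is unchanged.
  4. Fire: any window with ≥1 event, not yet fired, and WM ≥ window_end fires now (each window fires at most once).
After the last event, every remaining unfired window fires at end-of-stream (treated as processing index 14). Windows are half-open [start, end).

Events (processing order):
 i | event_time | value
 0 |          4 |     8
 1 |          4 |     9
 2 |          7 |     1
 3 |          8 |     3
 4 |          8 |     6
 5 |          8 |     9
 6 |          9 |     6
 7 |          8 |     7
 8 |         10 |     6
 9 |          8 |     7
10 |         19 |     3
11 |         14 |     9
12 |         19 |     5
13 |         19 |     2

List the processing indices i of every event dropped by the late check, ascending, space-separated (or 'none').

none

i=0 t=4 v=8: → [0,6); WM=−∞
i=1 t=4 v=9: → [0,6); WM=3
i=2 t=7 v=1: → [5,11); WM=3
i=3 t=8 v=3: → [5,11); WM=7; [0,6) fires=2
i=4 t=8 v=6: → [5,11); WM=7
i=5 t=8 v=9: → [5,11); WM=7
i=6 t=9 v=6: → [5,11); WM=7
i=7 t=8 v=7: → [5,11); WM=8
i=8 t=10 v=6: → [10,16),[5,11); WM=8
i=9 t=8 v=7: → [5,11); WM=9
i=10 t=19 v=3: → [15,21); WM=9
i=11 t=14 v=9: → [10,16); WM=18; [5,11) fires=8 [10,16) fires=2
i=12 t=19 v=5: → [15,21); WM=18
i=13 t=19 v=2: → [15,21); WM=18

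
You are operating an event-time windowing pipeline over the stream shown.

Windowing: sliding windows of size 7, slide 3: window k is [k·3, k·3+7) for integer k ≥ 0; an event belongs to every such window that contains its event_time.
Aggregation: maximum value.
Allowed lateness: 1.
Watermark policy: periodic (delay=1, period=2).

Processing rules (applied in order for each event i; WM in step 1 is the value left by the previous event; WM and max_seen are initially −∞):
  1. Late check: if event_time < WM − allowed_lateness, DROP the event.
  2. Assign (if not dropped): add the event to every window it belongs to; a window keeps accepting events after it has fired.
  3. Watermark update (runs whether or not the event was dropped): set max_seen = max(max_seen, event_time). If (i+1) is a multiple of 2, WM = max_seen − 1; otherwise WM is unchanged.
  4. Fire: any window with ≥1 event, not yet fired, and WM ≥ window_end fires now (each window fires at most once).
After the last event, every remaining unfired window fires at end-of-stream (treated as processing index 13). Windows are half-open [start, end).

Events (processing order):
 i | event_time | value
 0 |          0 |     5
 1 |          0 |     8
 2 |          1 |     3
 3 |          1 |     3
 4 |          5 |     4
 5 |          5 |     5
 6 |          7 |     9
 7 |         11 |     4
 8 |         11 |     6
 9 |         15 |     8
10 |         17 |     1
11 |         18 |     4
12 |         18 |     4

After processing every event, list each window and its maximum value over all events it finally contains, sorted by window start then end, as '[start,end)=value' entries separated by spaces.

[0,7)=8 [3,10)=9 [6,13)=9 [9,16)=8 [12,19)=8 [15,22)=8 [18,25)=4

i=0 t=0 v=5: → [0,7); WM=−∞
i=1 t=0 v=8: → [0,7); WM=-1
i=2 t=1 v=3: → [0,7); WM=-1
i=3 t=1 v=3: → [0,7); WM=0
i=4 t=5 v=4: → [3,10),[0,7); WM=0
i=5 t=5 v=5: → [3,10),[0,7); WM=4
i=6 t=7 v=9: → [6,13),[3,10); WM=4
i=7 t=11 v=4: → [9,16),[6,13); WM=10; [0,7) fires=8 [3,10) fires=9
i=8 t=11 v=6: → [9,16),[6,13); WM=10
i=9 t=15 v=8: → [15,22),[12,19),[9,16); WM=14; [6,13) fires=9
i=10 t=17 v=1: → [15,22),[12,19); WM=14
i=11 t=18 v=4: → [18,25),[15,22),[12,19); WM=17; [9,16) fires=8
i=12 t=18 v=4: → [18,25),[15,22),[12,19); WM=17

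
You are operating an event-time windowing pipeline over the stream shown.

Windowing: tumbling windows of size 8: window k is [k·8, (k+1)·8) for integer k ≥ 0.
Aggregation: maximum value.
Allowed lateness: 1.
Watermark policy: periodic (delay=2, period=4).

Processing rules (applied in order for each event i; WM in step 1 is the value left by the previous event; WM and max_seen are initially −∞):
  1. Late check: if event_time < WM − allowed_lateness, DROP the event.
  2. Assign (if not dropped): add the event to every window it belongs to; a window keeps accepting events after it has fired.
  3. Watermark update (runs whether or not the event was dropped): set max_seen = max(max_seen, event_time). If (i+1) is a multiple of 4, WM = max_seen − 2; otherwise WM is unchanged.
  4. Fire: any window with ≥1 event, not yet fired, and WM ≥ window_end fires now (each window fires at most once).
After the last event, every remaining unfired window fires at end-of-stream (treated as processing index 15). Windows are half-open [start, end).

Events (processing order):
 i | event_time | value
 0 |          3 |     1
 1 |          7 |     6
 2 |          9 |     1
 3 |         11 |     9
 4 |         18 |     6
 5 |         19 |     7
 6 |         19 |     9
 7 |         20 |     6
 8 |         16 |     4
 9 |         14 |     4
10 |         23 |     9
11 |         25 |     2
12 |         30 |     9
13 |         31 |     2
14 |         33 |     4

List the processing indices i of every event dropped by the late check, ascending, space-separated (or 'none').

8 9

i=0 t=3 v=1: → [0,8); WM=−∞
i=1 t=7 v=6: → [0,8); WM=−∞
i=2 t=9 v=1: → [8,16); WM=−∞
i=3 t=11 v=9: → [8,16); WM=9; [0,8) fires=6
i=4 t=18 v=6: → [16,24); WM=9
i=5 t=19 v=7: → [16,24); WM=9
i=6 t=19 v=9: → [16,24); WM=9
i=7 t=20 v=6: → [16,24); WM=18; [8,16) fires=9
i=8 t=16 v=4: DROP (t<18-1); WM=18
i=9 t=14 v=4: DROP (t<18-1); WM=18
i=10 t=23 v=9: → [16,24); WM=18
i=11 t=25 v=2: → [24,32); WM=23
i=12 t=30 v=9: → [24,32); WM=23
i=13 t=31 v=2: → [24,32); WM=23
i=14 t=33 v=4: → [32,40); WM=23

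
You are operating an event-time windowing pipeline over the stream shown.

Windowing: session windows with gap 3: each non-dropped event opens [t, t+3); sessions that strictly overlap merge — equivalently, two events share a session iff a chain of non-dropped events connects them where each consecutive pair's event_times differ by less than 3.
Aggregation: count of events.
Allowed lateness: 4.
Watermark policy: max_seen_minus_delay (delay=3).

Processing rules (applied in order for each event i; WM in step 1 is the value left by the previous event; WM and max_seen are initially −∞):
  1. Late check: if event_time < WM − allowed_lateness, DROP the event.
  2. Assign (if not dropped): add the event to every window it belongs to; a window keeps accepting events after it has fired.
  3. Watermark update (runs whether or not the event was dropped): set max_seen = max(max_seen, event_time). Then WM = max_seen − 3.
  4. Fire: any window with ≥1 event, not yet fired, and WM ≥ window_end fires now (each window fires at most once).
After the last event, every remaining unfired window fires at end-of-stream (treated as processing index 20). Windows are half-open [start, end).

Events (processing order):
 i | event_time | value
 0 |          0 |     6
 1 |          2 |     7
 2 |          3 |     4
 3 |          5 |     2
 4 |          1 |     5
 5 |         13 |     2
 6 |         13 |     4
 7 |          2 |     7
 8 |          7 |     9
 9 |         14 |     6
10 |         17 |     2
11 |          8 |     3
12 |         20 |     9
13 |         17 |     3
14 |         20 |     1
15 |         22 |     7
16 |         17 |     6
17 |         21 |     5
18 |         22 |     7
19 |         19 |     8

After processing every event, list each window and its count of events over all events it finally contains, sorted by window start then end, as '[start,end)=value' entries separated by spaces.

[0,10)=6 [13,17)=3 [17,25)=9

i=0 t=0 v=6: → [0,3); WM=-3
i=1 t=2 v=7: → [0,5); WM=-1
i=2 t=3 v=4: → [0,6); WM=0
i=3 t=5 v=2: → [0,8); WM=2
i=4 t=1 v=5: → [0,8); WM=2
i=5 t=13 v=2: → [13,16); WM=10
i=6 t=13 v=4: → [13,16); WM=10
i=7 t=2 v=7: DROP (t<10-4); WM=10
i=8 t=7 v=9: → [0,10); WM=10
i=9 t=14 v=6: → [13,17); WM=11
i=10 t=17 v=2: → [17,20); WM=14
i=11 t=8 v=3: DROP (t<14-4); WM=14
i=12 t=20 v=9: → [20,23); WM=17
i=13 t=17 v=3: → [17,20); WM=17
i=14 t=20 v=1: → [20,23); WM=17
i=15 t=22 v=7: → [20,25); WM=19
i=16 t=17 v=6: → [17,20); WM=19
i=17 t=21 v=5: → [20,25); WM=19
i=18 t=22 v=7: → [20,25); WM=19
i=19 t=19 v=8: → [17,25); WM=19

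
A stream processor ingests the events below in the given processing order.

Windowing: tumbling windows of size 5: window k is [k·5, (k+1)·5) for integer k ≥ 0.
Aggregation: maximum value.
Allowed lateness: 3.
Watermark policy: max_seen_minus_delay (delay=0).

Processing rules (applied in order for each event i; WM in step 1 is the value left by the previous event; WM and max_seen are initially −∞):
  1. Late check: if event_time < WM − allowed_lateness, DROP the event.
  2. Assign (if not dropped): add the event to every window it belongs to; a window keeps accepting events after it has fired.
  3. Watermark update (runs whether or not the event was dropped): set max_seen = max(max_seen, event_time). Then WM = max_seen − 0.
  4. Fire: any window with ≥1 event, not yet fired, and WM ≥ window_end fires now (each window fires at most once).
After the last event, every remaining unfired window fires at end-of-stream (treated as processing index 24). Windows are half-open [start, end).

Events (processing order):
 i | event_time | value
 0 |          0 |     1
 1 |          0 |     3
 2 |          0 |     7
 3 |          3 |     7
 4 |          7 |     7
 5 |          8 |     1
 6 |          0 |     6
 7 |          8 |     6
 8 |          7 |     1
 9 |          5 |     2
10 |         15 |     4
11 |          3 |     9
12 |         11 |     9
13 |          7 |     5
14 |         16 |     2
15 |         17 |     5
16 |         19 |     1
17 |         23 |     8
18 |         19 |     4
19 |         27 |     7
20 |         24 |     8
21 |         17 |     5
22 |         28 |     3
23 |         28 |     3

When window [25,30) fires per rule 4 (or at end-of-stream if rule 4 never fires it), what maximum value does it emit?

7

i=0 t=0 v=1: → [0,5); WM=0
i=1 t=0 v=3: → [0,5); WM=0
i=2 t=0 v=7: → [0,5); WM=0
i=3 t=3 v=7: → [0,5); WM=3
i=4 t=7 v=7: → [5,10); WM=7; [0,5) fires=7
i=5 t=8 v=1: → [5,10); WM=8
i=6 t=0 v=6: DROP (t<8-3); WM=8
i=7 t=8 v=6: → [5,10); WM=8
i=8 t=7 v=1: → [5,10); WM=8
i=9 t=5 v=2: → [5,10); WM=8
i=10 t=15 v=4: → [15,20); WM=15; [5,10) fires=7
i=11 t=3 v=9: DROP (t<15-3); WM=15
i=12 t=11 v=9: DROP (t<15-3); WM=15
i=13 t=7 v=5: DROP (t<15-3); WM=15
i=14 t=16 v=2: → [15,20); WM=16
i=15 t=17 v=5: → [15,20); WM=17
i=16 t=19 v=1: → [15,20); WM=19
i=17 t=23 v=8: → [20,25); WM=23; [15,20) fires=5
i=18 t=19 v=4: DROP (t<23-3); WM=23
i=19 t=27 v=7: → [25,30); WM=27; [20,25) fires=8
i=20 t=24 v=8: → [20,25); WM=27
i=21 t=17 v=5: DROP (t<27-3); WM=27
i=22 t=28 v=3: → [25,30); WM=28
i=23 t=28 v=3: → [25,30); WM=28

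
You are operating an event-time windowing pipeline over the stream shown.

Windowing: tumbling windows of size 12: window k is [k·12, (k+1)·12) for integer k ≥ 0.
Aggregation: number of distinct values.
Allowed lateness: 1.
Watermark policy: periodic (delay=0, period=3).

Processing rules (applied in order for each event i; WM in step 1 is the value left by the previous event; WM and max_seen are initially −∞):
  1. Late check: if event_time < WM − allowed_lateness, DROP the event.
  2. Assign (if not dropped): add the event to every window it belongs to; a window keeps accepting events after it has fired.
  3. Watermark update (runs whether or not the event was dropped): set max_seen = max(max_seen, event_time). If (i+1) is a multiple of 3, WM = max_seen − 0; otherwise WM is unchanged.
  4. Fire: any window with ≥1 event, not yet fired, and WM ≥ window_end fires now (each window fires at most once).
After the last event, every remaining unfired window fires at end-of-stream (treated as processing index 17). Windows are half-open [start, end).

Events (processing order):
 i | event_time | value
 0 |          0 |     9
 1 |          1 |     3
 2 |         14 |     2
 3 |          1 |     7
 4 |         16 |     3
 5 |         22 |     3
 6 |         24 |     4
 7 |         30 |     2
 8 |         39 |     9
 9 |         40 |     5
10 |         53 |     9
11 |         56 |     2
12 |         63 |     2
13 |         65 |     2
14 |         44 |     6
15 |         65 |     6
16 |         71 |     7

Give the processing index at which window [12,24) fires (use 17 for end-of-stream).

8

i=0 t=0 v=9: → [0,12); WM=−∞
i=1 t=1 v=3: → [0,12); WM=−∞
i=2 t=14 v=2: → [12,24); WM=14; [0,12) fires=2
i=3 t=1 v=7: DROP (t<14-1); WM=14
i=4 t=16 v=3: → [12,24); WM=14
i=5 t=22 v=3: → [12,24); WM=22
i=6 t=24 v=4: → [24,36); WM=22
i=7 t=30 v=2: → [24,36); WM=22
i=8 t=39 v=9: → [36,48); WM=39; [12,24) fires=2 [24,36) fires=2
i=9 t=40 v=5: → [36,48); WM=39
i=10 t=53 v=9: → [48,60); WM=39
i=11 t=56 v=2: → [48,60); WM=56; [36,48) fires=2
i=12 t=63 v=2: → [60,72); WM=56
i=13 t=65 v=2: → [60,72); WM=56
i=14 t=44 v=6: DROP (t<56-1); WM=65; [48,60) fires=2
i=15 t=65 v=6: → [60,72); WM=65
i=16 t=71 v=7: → [60,72); WM=65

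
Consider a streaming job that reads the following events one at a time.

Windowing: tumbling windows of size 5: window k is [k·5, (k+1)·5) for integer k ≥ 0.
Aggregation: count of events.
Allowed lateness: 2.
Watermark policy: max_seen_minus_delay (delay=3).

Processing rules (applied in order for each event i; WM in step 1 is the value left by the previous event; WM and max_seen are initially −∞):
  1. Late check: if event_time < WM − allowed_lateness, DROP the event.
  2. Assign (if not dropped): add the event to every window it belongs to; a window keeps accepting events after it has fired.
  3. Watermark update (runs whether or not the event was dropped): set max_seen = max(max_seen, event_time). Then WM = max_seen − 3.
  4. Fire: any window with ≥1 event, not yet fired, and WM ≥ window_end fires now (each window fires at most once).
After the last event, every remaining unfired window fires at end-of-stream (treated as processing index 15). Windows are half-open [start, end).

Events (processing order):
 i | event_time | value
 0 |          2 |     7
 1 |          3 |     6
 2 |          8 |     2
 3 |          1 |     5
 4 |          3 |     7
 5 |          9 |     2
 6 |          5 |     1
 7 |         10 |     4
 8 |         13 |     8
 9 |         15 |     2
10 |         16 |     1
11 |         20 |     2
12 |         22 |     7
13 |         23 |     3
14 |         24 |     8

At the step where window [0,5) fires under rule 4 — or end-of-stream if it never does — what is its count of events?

i=0 t=2 v=7: → [0,5); WM=-1
i=1 t=3 v=6: → [0,5); WM=0
i=2 t=8 v=2: → [5,10); WM=5; [0,5) fires=2
i=3 t=1 v=5: DROP (t<5-2); WM=5
i=4 t=3 v=7: → [0,5); WM=5
i=5 t=9 v=2: → [5,10); WM=6
i=6 t=5 v=1: → [5,10); WM=6
i=7 t=10 v=4: → [10,15); WM=7
i=8 t=13 v=8: → [10,15); WM=10; [5,10) fires=3
i=9 t=15 v=2: → [15,20); WM=12
i=10 t=16 v=1: → [15,20); WM=13
i=11 t=20 v=2: → [20,25); WM=17; [10,15) fires=2
i=12 t=22 v=7: → [20,25); WM=19
i=13 t=23 v=3: → [20,25); WM=20; [15,20) fires=2
i=14 t=24 v=8: → [20,25); WM=21

2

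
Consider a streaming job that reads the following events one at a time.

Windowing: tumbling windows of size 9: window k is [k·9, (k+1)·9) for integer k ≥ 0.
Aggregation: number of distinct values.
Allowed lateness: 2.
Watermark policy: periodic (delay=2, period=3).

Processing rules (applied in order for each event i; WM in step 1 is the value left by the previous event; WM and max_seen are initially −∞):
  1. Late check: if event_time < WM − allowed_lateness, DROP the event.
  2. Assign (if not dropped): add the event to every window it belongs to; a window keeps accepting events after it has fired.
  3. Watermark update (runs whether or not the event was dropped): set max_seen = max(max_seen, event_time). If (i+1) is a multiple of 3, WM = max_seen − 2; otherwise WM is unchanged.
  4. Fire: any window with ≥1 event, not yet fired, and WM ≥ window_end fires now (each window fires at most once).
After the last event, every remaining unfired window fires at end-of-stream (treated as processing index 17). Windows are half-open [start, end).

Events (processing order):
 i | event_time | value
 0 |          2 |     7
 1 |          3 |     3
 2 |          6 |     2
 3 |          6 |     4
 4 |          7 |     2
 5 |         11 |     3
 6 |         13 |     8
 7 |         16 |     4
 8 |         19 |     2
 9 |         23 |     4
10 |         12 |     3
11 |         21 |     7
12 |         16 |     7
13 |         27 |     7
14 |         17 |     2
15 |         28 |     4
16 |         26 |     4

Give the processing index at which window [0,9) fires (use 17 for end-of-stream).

i=0 t=2 v=7: → [0,9); WM=−∞
i=1 t=3 v=3: → [0,9); WM=−∞
i=2 t=6 v=2: → [0,9); WM=4
i=3 t=6 v=4: → [0,9); WM=4
i=4 t=7 v=2: → [0,9); WM=4
i=5 t=11 v=3: → [9,18); WM=9; [0,9) fires=4
i=6 t=13 v=8: → [9,18); WM=9
i=7 t=16 v=4: → [9,18); WM=9
i=8 t=19 v=2: → [18,27); WM=17
i=9 t=23 v=4: → [18,27); WM=17
i=10 t=12 v=3: DROP (t<17-2); WM=17
i=11 t=21 v=7: → [18,27); WM=21; [9,18) fires=3
i=12 t=16 v=7: DROP (t<21-2); WM=21
i=13 t=27 v=7: → [27,36); WM=21
i=14 t=17 v=2: DROP (t<21-2); WM=25
i=15 t=28 v=4: → [27,36); WM=25
i=16 t=26 v=4: → [18,27); WM=25

5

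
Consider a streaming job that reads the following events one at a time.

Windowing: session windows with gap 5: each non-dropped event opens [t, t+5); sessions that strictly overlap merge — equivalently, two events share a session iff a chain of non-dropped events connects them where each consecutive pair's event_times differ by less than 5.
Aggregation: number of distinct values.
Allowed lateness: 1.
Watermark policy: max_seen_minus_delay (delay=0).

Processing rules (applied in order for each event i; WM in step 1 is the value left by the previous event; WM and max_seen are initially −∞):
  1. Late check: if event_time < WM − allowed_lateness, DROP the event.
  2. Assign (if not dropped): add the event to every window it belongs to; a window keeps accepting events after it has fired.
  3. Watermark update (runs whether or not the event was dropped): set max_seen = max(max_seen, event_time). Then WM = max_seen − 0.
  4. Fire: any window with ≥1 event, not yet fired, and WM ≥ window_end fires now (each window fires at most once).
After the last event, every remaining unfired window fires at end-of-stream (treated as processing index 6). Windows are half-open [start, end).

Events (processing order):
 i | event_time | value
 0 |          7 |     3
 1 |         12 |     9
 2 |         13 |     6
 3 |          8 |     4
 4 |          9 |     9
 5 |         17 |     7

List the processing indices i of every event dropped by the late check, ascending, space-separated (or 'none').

i=0 t=7 v=3: → [7,12); WM=7
i=1 t=12 v=9: → [12,17); WM=12
i=2 t=13 v=6: → [12,18); WM=13
i=3 t=8 v=4: DROP (t<13-1); WM=13
i=4 t=9 v=9: DROP (t<13-1); WM=13
i=5 t=17 v=7: → [12,22); WM=17

3 4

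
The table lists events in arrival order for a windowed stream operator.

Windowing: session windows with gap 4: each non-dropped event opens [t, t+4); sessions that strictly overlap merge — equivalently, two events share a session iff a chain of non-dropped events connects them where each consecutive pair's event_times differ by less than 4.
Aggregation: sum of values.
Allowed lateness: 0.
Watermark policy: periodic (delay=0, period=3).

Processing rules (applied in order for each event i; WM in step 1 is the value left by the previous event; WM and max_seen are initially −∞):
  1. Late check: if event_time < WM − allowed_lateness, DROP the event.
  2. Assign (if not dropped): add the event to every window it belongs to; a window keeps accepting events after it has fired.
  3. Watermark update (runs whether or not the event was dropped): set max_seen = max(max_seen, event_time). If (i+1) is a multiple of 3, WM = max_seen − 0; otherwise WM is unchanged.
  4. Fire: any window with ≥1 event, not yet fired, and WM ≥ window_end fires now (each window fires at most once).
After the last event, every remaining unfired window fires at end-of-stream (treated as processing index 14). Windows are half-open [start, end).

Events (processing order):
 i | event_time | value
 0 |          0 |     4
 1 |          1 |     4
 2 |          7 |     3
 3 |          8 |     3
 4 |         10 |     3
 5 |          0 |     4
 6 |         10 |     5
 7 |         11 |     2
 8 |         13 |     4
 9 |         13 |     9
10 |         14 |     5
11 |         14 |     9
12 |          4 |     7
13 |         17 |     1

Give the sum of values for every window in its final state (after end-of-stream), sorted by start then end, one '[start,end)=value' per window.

i=0 t=0 v=4: → [0,4); WM=−∞
i=1 t=1 v=4: → [0,5); WM=−∞
i=2 t=7 v=3: → [7,11); WM=7
i=3 t=8 v=3: → [7,12); WM=7
i=4 t=10 v=3: → [7,14); WM=7
i=5 t=0 v=4: DROP (t<7-0); WM=10
i=6 t=10 v=5: → [7,14); WM=10
i=7 t=11 v=2: → [7,15); WM=10
i=8 t=13 v=4: → [7,17); WM=13
i=9 t=13 v=9: → [7,17); WM=13
i=10 t=14 v=5: → [7,18); WM=13
i=11 t=14 v=9: → [7,18); WM=14
i=12 t=4 v=7: DROP (t<14-0); WM=14
i=13 t=17 v=1: → [7,21); WM=14

[0,5)=8 [7,21)=44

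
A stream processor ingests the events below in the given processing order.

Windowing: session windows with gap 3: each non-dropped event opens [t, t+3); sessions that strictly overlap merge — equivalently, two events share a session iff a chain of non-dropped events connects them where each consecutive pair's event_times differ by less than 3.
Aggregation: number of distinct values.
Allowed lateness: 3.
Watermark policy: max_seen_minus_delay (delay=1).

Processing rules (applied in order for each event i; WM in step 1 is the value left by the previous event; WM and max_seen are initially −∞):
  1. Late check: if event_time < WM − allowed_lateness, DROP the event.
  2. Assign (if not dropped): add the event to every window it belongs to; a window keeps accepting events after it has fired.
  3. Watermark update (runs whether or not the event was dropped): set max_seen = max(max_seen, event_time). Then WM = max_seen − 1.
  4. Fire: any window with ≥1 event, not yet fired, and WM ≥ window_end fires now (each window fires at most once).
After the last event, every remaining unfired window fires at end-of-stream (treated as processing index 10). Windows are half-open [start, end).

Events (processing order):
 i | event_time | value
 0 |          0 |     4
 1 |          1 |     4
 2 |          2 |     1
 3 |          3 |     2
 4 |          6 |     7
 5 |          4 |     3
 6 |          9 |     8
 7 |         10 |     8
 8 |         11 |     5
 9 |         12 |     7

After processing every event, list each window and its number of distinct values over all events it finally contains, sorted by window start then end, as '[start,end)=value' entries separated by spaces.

[0,9)=5 [9,15)=3

i=0 t=0 v=4: → [0,3); WM=-1
i=1 t=1 v=4: → [0,4); WM=0
i=2 t=2 v=1: → [0,5); WM=1
i=3 t=3 v=2: → [0,6); WM=2
i=4 t=6 v=7: → [6,9); WM=5
i=5 t=4 v=3: → [0,9); WM=5
i=6 t=9 v=8: → [9,12); WM=8
i=7 t=10 v=8: → [9,13); WM=9
i=8 t=11 v=5: → [9,14); WM=10
i=9 t=12 v=7: → [9,15); WM=11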